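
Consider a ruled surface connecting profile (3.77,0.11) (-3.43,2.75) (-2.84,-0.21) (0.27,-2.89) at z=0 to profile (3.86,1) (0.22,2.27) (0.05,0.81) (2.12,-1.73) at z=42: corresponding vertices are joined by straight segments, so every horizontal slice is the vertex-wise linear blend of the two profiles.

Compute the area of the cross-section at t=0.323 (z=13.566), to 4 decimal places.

Area at t=0.323: 15.0121

Cross-section at t=0.323: each vertex is (1-t)·p0[i] + t·p1[i].
  v1: (1-0.323)·(3.77,0.11) + 0.323·(3.86,1) = (3.7991,0.3975)
  v2: (1-0.323)·(-3.43,2.75) + 0.323·(0.22,2.27) = (-2.2511,2.5950)
  v3: (1-0.323)·(-2.84,-0.21) + 0.323·(0.05,0.81) = (-1.9065,0.1195)
  v4: (1-0.323)·(0.27,-2.89) + 0.323·(2.12,-1.73) = (0.8676,-2.5153)
Shoelace sum Σ(x_i·y_{i+1} − x_{i+1}·y_i):
  i=1: 3.7991·2.5950 − -2.2511·0.3975 = +10.7532 (running +10.7532)
  i=2: -2.2511·0.1195 − -1.9065·2.5950 = +4.6785 (running +15.4316)
  i=3: -1.9065·-2.5153 − 0.8676·0.1195 = +4.6919 (running +20.1235)
  i=4: 0.8676·0.3975 − 3.7991·-2.5153 = +9.9007 (running +30.0242)
Area = |Σ|/2 = |30.0242|/2 = 15.0121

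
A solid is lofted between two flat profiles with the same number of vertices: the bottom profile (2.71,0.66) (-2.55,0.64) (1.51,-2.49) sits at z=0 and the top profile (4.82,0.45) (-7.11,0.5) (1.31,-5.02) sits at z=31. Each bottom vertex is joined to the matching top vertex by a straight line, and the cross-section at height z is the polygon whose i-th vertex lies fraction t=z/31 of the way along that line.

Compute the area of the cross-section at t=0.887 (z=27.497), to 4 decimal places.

Area at t=0.887: 29.1705

Cross-section at t=0.887: each vertex is (1-t)·p0[i] + t·p1[i].
  v1: (1-0.887)·(2.71,0.66) + 0.887·(4.82,0.45) = (4.5816,0.4737)
  v2: (1-0.887)·(-2.55,0.64) + 0.887·(-7.11,0.5) = (-6.5947,0.5158)
  v3: (1-0.887)·(1.51,-2.49) + 0.887·(1.31,-5.02) = (1.3326,-4.7341)
Shoelace sum Σ(x_i·y_{i+1} − x_{i+1}·y_i):
  i=1: 4.5816·0.5158 − -6.5947·0.4737 = +5.4874 (running +5.4874)
  i=2: -6.5947·-4.7341 − 1.3326·0.5158 = +30.5327 (running +36.0201)
  i=3: 1.3326·0.4737 − 4.5816·-4.7341 = +22.3209 (running +58.3411)
Area = |Σ|/2 = |58.3411|/2 = 29.1705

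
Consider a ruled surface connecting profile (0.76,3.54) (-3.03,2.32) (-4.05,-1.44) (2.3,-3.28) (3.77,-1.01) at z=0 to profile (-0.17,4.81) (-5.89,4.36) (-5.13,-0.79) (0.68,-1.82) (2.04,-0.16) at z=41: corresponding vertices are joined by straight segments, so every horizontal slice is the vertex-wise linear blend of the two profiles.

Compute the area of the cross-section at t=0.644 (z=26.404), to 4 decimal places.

Cross-section at t=0.644: each vertex is (1-t)·p0[i] + t·p1[i].
  v1: (1-0.644)·(0.76,3.54) + 0.644·(-0.17,4.81) = (0.1611,4.3579)
  v2: (1-0.644)·(-3.03,2.32) + 0.644·(-5.89,4.36) = (-4.8718,3.6338)
  v3: (1-0.644)·(-4.05,-1.44) + 0.644·(-5.13,-0.79) = (-4.7455,-1.0214)
  v4: (1-0.644)·(2.3,-3.28) + 0.644·(0.68,-1.82) = (1.2567,-2.3398)
  v5: (1-0.644)·(3.77,-1.01) + 0.644·(2.04,-0.16) = (2.6559,-0.4626)
Shoelace sum Σ(x_i·y_{i+1} − x_{i+1}·y_i):
  i=1: 0.1611·3.6338 − -4.8718·4.3579 = +21.8162 (running +21.8162)
  i=2: -4.8718·-1.0214 − -4.7455·3.6338 = +22.2202 (running +44.0364)
  i=3: -4.7455·-2.3398 − 1.2567·-1.0214 = +12.3870 (running +56.4234)
  i=4: 1.2567·-0.4626 − 2.6559·-2.3398 = +5.6328 (running +62.0562)
  i=5: 2.6559·4.3579 − 0.1611·-0.4626 = +11.6485 (running +73.7047)
Area = |Σ|/2 = |73.7047|/2 = 36.8523

Area at t=0.644: 36.8523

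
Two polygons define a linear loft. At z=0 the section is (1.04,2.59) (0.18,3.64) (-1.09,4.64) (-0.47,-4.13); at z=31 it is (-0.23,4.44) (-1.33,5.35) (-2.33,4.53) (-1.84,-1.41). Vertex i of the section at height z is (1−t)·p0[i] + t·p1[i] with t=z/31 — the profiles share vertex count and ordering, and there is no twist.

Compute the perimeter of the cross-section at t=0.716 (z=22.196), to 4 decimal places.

Perimeter at t=0.716: 15.5841

Cross-section at t=0.716: each vertex is (1-t)·p0[i] + t·p1[i].
  v1: (1-0.716)·(1.04,2.59) + 0.716·(-0.23,4.44) = (0.1307,3.9146)
  v2: (1-0.716)·(0.18,3.64) + 0.716·(-1.33,5.35) = (-0.9012,4.8644)
  v3: (1-0.716)·(-1.09,4.64) + 0.716·(-2.33,4.53) = (-1.9778,4.5612)
  v4: (1-0.716)·(-0.47,-4.13) + 0.716·(-1.84,-1.41) = (-1.4509,-2.1825)
Perimeter = Σ |v_{i+1} − v_i|:
  edge 1→2: √(-1.0318² + 0.9498²) = 1.4024 (running 1.4024)
  edge 2→3: √(-1.0767² + -0.3031²) = 1.1185 (running 2.5209)
  edge 3→4: √(0.5269² + -6.7437²) = 6.7643 (running 9.2852)
  edge 4→1: √(1.5816² + 6.0971²) = 6.2989 (running 15.5841)
Perimeter = 15.5841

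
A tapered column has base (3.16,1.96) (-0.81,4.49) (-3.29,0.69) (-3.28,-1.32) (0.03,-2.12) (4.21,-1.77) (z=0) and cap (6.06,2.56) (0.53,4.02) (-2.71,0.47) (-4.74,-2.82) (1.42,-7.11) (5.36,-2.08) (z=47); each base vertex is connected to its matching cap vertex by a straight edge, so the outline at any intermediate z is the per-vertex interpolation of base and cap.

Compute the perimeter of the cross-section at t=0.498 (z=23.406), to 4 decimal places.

Perimeter at t=0.498: 27.0580

Cross-section at t=0.498: each vertex is (1-t)·p0[i] + t·p1[i].
  v1: (1-0.498)·(3.16,1.96) + 0.498·(6.06,2.56) = (4.6042,2.2588)
  v2: (1-0.498)·(-0.81,4.49) + 0.498·(0.53,4.02) = (-0.1427,4.2559)
  v3: (1-0.498)·(-3.29,0.69) + 0.498·(-2.71,0.47) = (-3.0012,0.5804)
  v4: (1-0.498)·(-3.28,-1.32) + 0.498·(-4.74,-2.82) = (-4.0071,-2.0670)
  v5: (1-0.498)·(0.03,-2.12) + 0.498·(1.42,-7.11) = (0.7222,-4.6050)
  v6: (1-0.498)·(4.21,-1.77) + 0.498·(5.36,-2.08) = (4.7827,-1.9244)
Perimeter = Σ |v_{i+1} − v_i|:
  edge 1→2: √(-4.7469² + 1.9971²) = 5.1499 (running 5.1499)
  edge 2→3: √(-2.8585² + -3.6755²) = 4.6562 (running 9.8061)
  edge 3→4: √(-1.0059² + -2.6474²) = 2.8321 (running 12.6382)
  edge 4→5: √(4.7293² + -2.5380²) = 5.3673 (running 18.0055)
  edge 5→6: √(4.0605² + 2.6806²) = 4.8655 (running 22.8710)
  edge 6→1: √(-0.1785² + 4.1832²) = 4.1870 (running 27.0580)
Perimeter = 27.0580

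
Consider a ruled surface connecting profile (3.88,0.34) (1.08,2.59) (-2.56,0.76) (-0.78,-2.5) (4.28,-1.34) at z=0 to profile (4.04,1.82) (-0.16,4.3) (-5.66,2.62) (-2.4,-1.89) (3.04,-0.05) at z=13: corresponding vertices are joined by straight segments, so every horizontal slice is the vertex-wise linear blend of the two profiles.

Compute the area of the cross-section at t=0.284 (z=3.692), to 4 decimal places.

Area at t=0.284: 24.8982

Cross-section at t=0.284: each vertex is (1-t)·p0[i] + t·p1[i].
  v1: (1-0.284)·(3.88,0.34) + 0.284·(4.04,1.82) = (3.9254,0.7603)
  v2: (1-0.284)·(1.08,2.59) + 0.284·(-0.16,4.3) = (0.7278,3.0756)
  v3: (1-0.284)·(-2.56,0.76) + 0.284·(-5.66,2.62) = (-3.4404,1.2882)
  v4: (1-0.284)·(-0.78,-2.5) + 0.284·(-2.4,-1.89) = (-1.2401,-2.3268)
  v5: (1-0.284)·(4.28,-1.34) + 0.284·(3.04,-0.05) = (3.9278,-0.9736)
Shoelace sum Σ(x_i·y_{i+1} − x_{i+1}·y_i):
  i=1: 3.9254·3.0756 − 0.7278·0.7603 = +11.5198 (running +11.5198)
  i=2: 0.7278·1.2882 − -3.4404·3.0756 = +11.5191 (running +23.0389)
  i=3: -3.4404·-2.3268 − -1.2401·1.2882 = +9.6025 (running +32.6414)
  i=4: -1.2401·-0.9736 − 3.9278·-2.3268 = +10.3465 (running +42.9880)
  i=5: 3.9278·0.7603 − 3.9254·-0.9736 = +6.8084 (running +49.7963)
Area = |Σ|/2 = |49.7963|/2 = 24.8982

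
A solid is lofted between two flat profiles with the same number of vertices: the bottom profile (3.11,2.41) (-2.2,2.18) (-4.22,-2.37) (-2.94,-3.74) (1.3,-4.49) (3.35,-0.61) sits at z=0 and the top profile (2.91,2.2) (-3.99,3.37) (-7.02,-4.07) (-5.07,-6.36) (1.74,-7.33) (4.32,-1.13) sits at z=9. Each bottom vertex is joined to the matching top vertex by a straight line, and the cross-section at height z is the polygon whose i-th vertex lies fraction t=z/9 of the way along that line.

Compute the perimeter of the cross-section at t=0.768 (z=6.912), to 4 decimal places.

Perimeter at t=0.768: 32.5588

Cross-section at t=0.768: each vertex is (1-t)·p0[i] + t·p1[i].
  v1: (1-0.768)·(3.11,2.41) + 0.768·(2.91,2.2) = (2.9564,2.2487)
  v2: (1-0.768)·(-2.2,2.18) + 0.768·(-3.99,3.37) = (-3.5747,3.0939)
  v3: (1-0.768)·(-4.22,-2.37) + 0.768·(-7.02,-4.07) = (-6.3704,-3.6756)
  v4: (1-0.768)·(-2.94,-3.74) + 0.768·(-5.07,-6.36) = (-4.5758,-5.7522)
  v5: (1-0.768)·(1.3,-4.49) + 0.768·(1.74,-7.33) = (1.6379,-6.6711)
  v6: (1-0.768)·(3.35,-0.61) + 0.768·(4.32,-1.13) = (4.0950,-1.0094)
Perimeter = Σ |v_{i+1} − v_i|:
  edge 1→2: √(-6.5311² + 0.8452²) = 6.5856 (running 6.5856)
  edge 2→3: √(-2.7957² + -6.7695²) = 7.3241 (running 13.9097)
  edge 3→4: √(1.7946² + -2.0766²) = 2.7445 (running 16.6542)
  edge 4→5: √(6.2138² + -0.9190²) = 6.2813 (running 22.9356)
  edge 5→6: √(2.4570² + 5.6618²) = 6.1719 (running 29.1075)
  edge 6→1: √(-1.1386² + 3.2581²) = 3.4513 (running 32.5588)
Perimeter = 32.5588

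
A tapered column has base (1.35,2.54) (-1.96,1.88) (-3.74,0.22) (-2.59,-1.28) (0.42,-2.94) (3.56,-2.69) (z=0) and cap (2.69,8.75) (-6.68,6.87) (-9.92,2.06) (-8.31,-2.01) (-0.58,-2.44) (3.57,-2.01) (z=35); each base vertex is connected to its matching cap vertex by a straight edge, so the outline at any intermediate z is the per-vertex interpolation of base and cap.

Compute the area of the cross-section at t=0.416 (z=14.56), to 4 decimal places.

Area at t=0.416: 54.8999

Cross-section at t=0.416: each vertex is (1-t)·p0[i] + t·p1[i].
  v1: (1-0.416)·(1.35,2.54) + 0.416·(2.69,8.75) = (1.9074,5.1234)
  v2: (1-0.416)·(-1.96,1.88) + 0.416·(-6.68,6.87) = (-3.9235,3.9558)
  v3: (1-0.416)·(-3.74,0.22) + 0.416·(-9.92,2.06) = (-6.3109,0.9854)
  v4: (1-0.416)·(-2.59,-1.28) + 0.416·(-8.31,-2.01) = (-4.9695,-1.5837)
  v5: (1-0.416)·(0.42,-2.94) + 0.416·(-0.58,-2.44) = (0.0040,-2.7320)
  v6: (1-0.416)·(3.56,-2.69) + 0.416·(3.57,-2.01) = (3.5642,-2.4071)
Shoelace sum Σ(x_i·y_{i+1} − x_{i+1}·y_i):
  i=1: 1.9074·3.9558 − -3.9235·5.1234 = +27.6471 (running +27.6471)
  i=2: -3.9235·0.9854 − -6.3109·3.9558 = +21.0984 (running +48.7456)
  i=3: -6.3109·-1.5837 − -4.9695·0.9854 = +14.8916 (running +63.6371)
  i=4: -4.9695·-2.7320 − 0.0040·-1.5837 = +13.5831 (running +77.2202)
  i=5: 0.0040·-2.4071 − 3.5642·-2.7320 = +9.7277 (running +86.9479)
  i=6: 3.5642·5.1234 − 1.9074·-2.4071 = +22.8519 (running +109.7998)
Area = |Σ|/2 = |109.7998|/2 = 54.8999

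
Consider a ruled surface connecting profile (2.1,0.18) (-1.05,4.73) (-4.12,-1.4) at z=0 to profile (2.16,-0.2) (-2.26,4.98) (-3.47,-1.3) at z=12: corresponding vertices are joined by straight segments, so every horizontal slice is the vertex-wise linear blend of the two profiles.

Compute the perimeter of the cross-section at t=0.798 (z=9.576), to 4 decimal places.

Cross-section at t=0.798: each vertex is (1-t)·p0[i] + t·p1[i].
  v1: (1-0.798)·(2.1,0.18) + 0.798·(2.16,-0.2) = (2.1479,-0.1232)
  v2: (1-0.798)·(-1.05,4.73) + 0.798·(-2.26,4.98) = (-2.0156,4.9295)
  v3: (1-0.798)·(-4.12,-1.4) + 0.798·(-3.47,-1.3) = (-3.6013,-1.3202)
Perimeter = Σ |v_{i+1} − v_i|:
  edge 1→2: √(-4.1635² + 5.0527²) = 6.5471 (running 6.5471)
  edge 2→3: √(-1.5857² + -6.2497²) = 6.4477 (running 12.9948)
  edge 3→1: √(5.7492² + 1.1970²) = 5.8725 (running 18.8673)
Perimeter = 18.8673

Perimeter at t=0.798: 18.8673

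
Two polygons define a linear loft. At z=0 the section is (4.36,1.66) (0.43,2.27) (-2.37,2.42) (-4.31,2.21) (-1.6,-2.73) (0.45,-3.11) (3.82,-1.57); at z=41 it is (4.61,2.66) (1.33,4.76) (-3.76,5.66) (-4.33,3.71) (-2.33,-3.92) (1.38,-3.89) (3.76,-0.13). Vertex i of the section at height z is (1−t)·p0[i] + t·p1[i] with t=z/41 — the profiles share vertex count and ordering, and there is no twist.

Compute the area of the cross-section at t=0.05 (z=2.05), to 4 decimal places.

Area at t=0.05: 34.4693

Cross-section at t=0.05: each vertex is (1-t)·p0[i] + t·p1[i].
  v1: (1-0.05)·(4.36,1.66) + 0.05·(4.61,2.66) = (4.3725,1.7100)
  v2: (1-0.05)·(0.43,2.27) + 0.05·(1.33,4.76) = (0.4750,2.3945)
  v3: (1-0.05)·(-2.37,2.42) + 0.05·(-3.76,5.66) = (-2.4395,2.5820)
  v4: (1-0.05)·(-4.31,2.21) + 0.05·(-4.33,3.71) = (-4.3110,2.2850)
  v5: (1-0.05)·(-1.6,-2.73) + 0.05·(-2.33,-3.92) = (-1.6365,-2.7895)
  v6: (1-0.05)·(0.45,-3.11) + 0.05·(1.38,-3.89) = (0.4965,-3.1490)
  v7: (1-0.05)·(3.82,-1.57) + 0.05·(3.76,-0.13) = (3.8170,-1.4980)
Shoelace sum Σ(x_i·y_{i+1} − x_{i+1}·y_i):
  i=1: 4.3725·2.3945 − 0.4750·1.7100 = +9.6577 (running +9.6577)
  i=2: 0.4750·2.5820 − -2.4395·2.3945 = +7.0678 (running +16.7255)
  i=3: -2.4395·2.2850 − -4.3110·2.5820 = +5.5567 (running +22.2823)
  i=4: -4.3110·-2.7895 − -1.6365·2.2850 = +15.7649 (running +38.0472)
  i=5: -1.6365·-3.1490 − 0.4965·-2.7895 = +6.5383 (running +44.5855)
  i=6: 0.4965·-1.4980 − 3.8170·-3.1490 = +11.2760 (running +55.8615)
  i=7: 3.8170·1.7100 − 4.3725·-1.4980 = +13.0771 (running +68.9386)
Area = |Σ|/2 = |68.9386|/2 = 34.4693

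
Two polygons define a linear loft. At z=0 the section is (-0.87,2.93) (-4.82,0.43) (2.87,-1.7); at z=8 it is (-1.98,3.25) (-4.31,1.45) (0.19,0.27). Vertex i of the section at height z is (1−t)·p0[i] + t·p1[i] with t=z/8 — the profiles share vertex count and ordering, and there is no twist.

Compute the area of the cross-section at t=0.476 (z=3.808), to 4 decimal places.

Cross-section at t=0.476: each vertex is (1-t)·p0[i] + t·p1[i].
  v1: (1-0.476)·(-0.87,2.93) + 0.476·(-1.98,3.25) = (-1.3984,3.0823)
  v2: (1-0.476)·(-4.82,0.43) + 0.476·(-4.31,1.45) = (-4.5772,0.9155)
  v3: (1-0.476)·(2.87,-1.7) + 0.476·(0.19,0.27) = (1.5943,-0.7623)
Shoelace sum Σ(x_i·y_{i+1} − x_{i+1}·y_i):
  i=1: -1.3984·0.9155 − -4.5772·3.0823 = +12.8283 (running +12.8283)
  i=2: -4.5772·-0.7623 − 1.5943·0.9155 = +2.0295 (running +14.8578)
  i=3: 1.5943·3.0823 − -1.3984·-0.7623 = +3.8483 (running +18.7061)
Area = |Σ|/2 = |18.7061|/2 = 9.3530

Area at t=0.476: 9.3530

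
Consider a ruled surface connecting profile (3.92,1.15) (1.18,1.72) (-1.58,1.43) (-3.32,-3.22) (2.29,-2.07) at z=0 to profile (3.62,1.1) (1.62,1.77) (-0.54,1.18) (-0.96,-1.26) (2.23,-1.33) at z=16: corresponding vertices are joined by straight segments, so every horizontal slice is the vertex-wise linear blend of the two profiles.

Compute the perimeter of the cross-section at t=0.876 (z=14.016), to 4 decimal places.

Cross-section at t=0.876: each vertex is (1-t)·p0[i] + t·p1[i].
  v1: (1-0.876)·(3.92,1.15) + 0.876·(3.62,1.1) = (3.6572,1.1062)
  v2: (1-0.876)·(1.18,1.72) + 0.876·(1.62,1.77) = (1.5654,1.7638)
  v3: (1-0.876)·(-1.58,1.43) + 0.876·(-0.54,1.18) = (-0.6690,1.2110)
  v4: (1-0.876)·(-3.32,-3.22) + 0.876·(-0.96,-1.26) = (-1.2526,-1.5030)
  v5: (1-0.876)·(2.29,-2.07) + 0.876·(2.23,-1.33) = (2.2374,-1.4218)
Perimeter = Σ |v_{i+1} − v_i|:
  edge 1→2: √(-2.0918² + 0.6576²) = 2.1927 (running 2.1927)
  edge 2→3: √(-2.2344² + -0.5528²) = 2.3018 (running 4.4945)
  edge 3→4: √(-0.5837² + -2.7140²) = 2.7761 (running 7.2706)
  edge 4→5: √(3.4901² + 0.0813²) = 3.4910 (running 10.7616)
  edge 5→1: √(1.4198² + 2.5280²) = 2.8994 (running 13.6609)
Perimeter = 13.6609

Perimeter at t=0.876: 13.6609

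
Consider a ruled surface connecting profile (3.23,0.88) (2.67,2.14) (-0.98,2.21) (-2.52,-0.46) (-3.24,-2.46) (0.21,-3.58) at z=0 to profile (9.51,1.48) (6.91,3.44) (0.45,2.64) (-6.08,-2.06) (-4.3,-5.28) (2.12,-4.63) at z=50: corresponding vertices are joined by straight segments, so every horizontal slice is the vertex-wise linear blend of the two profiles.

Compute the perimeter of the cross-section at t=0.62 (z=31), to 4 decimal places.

Cross-section at t=0.62: each vertex is (1-t)·p0[i] + t·p1[i].
  v1: (1-0.62)·(3.23,0.88) + 0.62·(9.51,1.48) = (7.1236,1.2520)
  v2: (1-0.62)·(2.67,2.14) + 0.62·(6.91,3.44) = (5.2988,2.9460)
  v3: (1-0.62)·(-0.98,2.21) + 0.62·(0.45,2.64) = (-0.0934,2.4766)
  v4: (1-0.62)·(-2.52,-0.46) + 0.62·(-6.08,-2.06) = (-4.7272,-1.4520)
  v5: (1-0.62)·(-3.24,-2.46) + 0.62·(-4.3,-5.28) = (-3.8972,-4.2084)
  v6: (1-0.62)·(0.21,-3.58) + 0.62·(2.12,-4.63) = (1.3942,-4.2310)
Perimeter = Σ |v_{i+1} − v_i|:
  edge 1→2: √(-1.8248² + 1.6940²) = 2.4899 (running 2.4899)
  edge 2→3: √(-5.3922² + -0.4694²) = 5.4126 (running 7.9025)
  edge 3→4: √(-4.6338² + -3.9286²) = 6.0750 (running 13.9775)
  edge 4→5: √(0.8300² + -2.7564²) = 2.8787 (running 16.8562)
  edge 5→6: √(5.2914² + -0.0226²) = 5.2914 (running 22.1476)
  edge 6→1: √(5.7294² + 5.4830²) = 7.9303 (running 30.0779)
Perimeter = 30.0779

Perimeter at t=0.62: 30.0779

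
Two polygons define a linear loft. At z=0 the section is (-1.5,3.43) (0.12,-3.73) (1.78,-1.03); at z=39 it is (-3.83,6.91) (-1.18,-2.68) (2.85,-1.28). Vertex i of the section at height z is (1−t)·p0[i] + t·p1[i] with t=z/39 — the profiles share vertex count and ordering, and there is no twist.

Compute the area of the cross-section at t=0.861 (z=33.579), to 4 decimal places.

Area at t=0.861: 19.1005

Cross-section at t=0.861: each vertex is (1-t)·p0[i] + t·p1[i].
  v1: (1-0.861)·(-1.5,3.43) + 0.861·(-3.83,6.91) = (-3.5061,6.4263)
  v2: (1-0.861)·(0.12,-3.73) + 0.861·(-1.18,-2.68) = (-0.9993,-2.8260)
  v3: (1-0.861)·(1.78,-1.03) + 0.861·(2.85,-1.28) = (2.7013,-1.2452)
Shoelace sum Σ(x_i·y_{i+1} − x_{i+1}·y_i):
  i=1: -3.5061·-2.8260 − -0.9993·6.4263 = +16.3299 (running +16.3299)
  i=2: -0.9993·-1.2452 − 2.7013·-2.8260 = +8.8780 (running +25.2080)
  i=3: 2.7013·6.4263 − -3.5061·-1.2452 = +12.9931 (running +38.2011)
Area = |Σ|/2 = |38.2011|/2 = 19.1005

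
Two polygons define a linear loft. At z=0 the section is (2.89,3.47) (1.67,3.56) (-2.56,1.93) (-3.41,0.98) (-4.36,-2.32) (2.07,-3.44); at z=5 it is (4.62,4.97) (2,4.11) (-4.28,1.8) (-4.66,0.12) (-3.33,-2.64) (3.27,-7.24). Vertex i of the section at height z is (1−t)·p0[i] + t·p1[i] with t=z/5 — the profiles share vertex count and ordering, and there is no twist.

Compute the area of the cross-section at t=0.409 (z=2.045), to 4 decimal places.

Cross-section at t=0.409: each vertex is (1-t)·p0[i] + t·p1[i].
  v1: (1-0.409)·(2.89,3.47) + 0.409·(4.62,4.97) = (3.5976,4.0835)
  v2: (1-0.409)·(1.67,3.56) + 0.409·(2,4.11) = (1.8050,3.7849)
  v3: (1-0.409)·(-2.56,1.93) + 0.409·(-4.28,1.8) = (-3.2635,1.8768)
  v4: (1-0.409)·(-3.41,0.98) + 0.409·(-4.66,0.12) = (-3.9212,0.6283)
  v5: (1-0.409)·(-4.36,-2.32) + 0.409·(-3.33,-2.64) = (-3.9387,-2.4509)
  v6: (1-0.409)·(2.07,-3.44) + 0.409·(3.27,-7.24) = (2.5608,-4.9942)
Shoelace sum Σ(x_i·y_{i+1} − x_{i+1}·y_i):
  i=1: 3.5976·3.7849 − 1.8050·4.0835 = +6.2460 (running +6.2460)
  i=2: 1.8050·1.8768 − -3.2635·3.7849 = +15.7397 (running +21.9858)
  i=3: -3.2635·0.6283 − -3.9212·1.8768 = +5.3092 (running +27.2950)
  i=4: -3.9212·-2.4509 − -3.9387·0.6283 = +12.0851 (running +39.3800)
  i=5: -3.9387·-4.9942 − 2.5608·-2.4509 = +25.9470 (running +65.3270)
  i=6: 2.5608·4.0835 − 3.5976·-4.9942 = +28.4240 (running +93.7511)
Area = |Σ|/2 = |93.7511|/2 = 46.8755

Area at t=0.409: 46.8755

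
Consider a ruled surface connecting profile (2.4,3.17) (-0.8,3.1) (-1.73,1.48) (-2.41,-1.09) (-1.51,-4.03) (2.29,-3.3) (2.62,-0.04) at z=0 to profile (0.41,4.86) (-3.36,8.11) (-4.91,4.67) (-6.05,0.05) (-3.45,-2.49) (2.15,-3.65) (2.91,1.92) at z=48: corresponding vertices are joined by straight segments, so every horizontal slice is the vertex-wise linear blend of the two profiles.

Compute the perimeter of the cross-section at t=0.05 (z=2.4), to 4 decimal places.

Perimeter at t=0.05: 21.5866

Cross-section at t=0.05: each vertex is (1-t)·p0[i] + t·p1[i].
  v1: (1-0.05)·(2.4,3.17) + 0.05·(0.41,4.86) = (2.3005,3.2545)
  v2: (1-0.05)·(-0.8,3.1) + 0.05·(-3.36,8.11) = (-0.9280,3.3505)
  v3: (1-0.05)·(-1.73,1.48) + 0.05·(-4.91,4.67) = (-1.8890,1.6395)
  v4: (1-0.05)·(-2.41,-1.09) + 0.05·(-6.05,0.05) = (-2.5920,-1.0330)
  v5: (1-0.05)·(-1.51,-4.03) + 0.05·(-3.45,-2.49) = (-1.6070,-3.9530)
  v6: (1-0.05)·(2.29,-3.3) + 0.05·(2.15,-3.65) = (2.2830,-3.3175)
  v7: (1-0.05)·(2.62,-0.04) + 0.05·(2.91,1.92) = (2.6345,0.0580)
Perimeter = Σ |v_{i+1} − v_i|:
  edge 1→2: √(-3.2285² + 0.0960²) = 3.2299 (running 3.2299)
  edge 2→3: √(-0.9610² + -1.7110²) = 1.9624 (running 5.1923)
  edge 3→4: √(-0.7030² + -2.6725²) = 2.7634 (running 7.9557)
  edge 4→5: √(0.9850² + -2.9200²) = 3.0817 (running 11.0374)
  edge 5→6: √(3.8900² + 0.6355²) = 3.9416 (running 14.9790)
  edge 6→7: √(0.3515² + 3.3755²) = 3.3938 (running 18.3727)
  edge 7→1: √(-0.3340² + 3.1965²) = 3.2139 (running 21.5866)
Perimeter = 21.5866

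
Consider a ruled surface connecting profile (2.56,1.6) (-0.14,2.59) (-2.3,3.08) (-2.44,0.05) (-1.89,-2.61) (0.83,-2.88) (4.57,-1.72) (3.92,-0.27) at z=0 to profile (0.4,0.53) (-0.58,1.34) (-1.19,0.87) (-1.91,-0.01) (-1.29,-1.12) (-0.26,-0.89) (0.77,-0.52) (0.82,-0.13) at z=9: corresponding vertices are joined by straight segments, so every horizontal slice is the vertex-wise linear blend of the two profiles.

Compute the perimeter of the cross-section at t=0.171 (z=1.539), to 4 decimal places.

Perimeter at t=0.171: 18.9425

Cross-section at t=0.171: each vertex is (1-t)·p0[i] + t·p1[i].
  v1: (1-0.171)·(2.56,1.6) + 0.171·(0.4,0.53) = (2.1906,1.4170)
  v2: (1-0.171)·(-0.14,2.59) + 0.171·(-0.58,1.34) = (-0.2152,2.3762)
  v3: (1-0.171)·(-2.3,3.08) + 0.171·(-1.19,0.87) = (-2.1102,2.7021)
  v4: (1-0.171)·(-2.44,0.05) + 0.171·(-1.91,-0.01) = (-2.3494,0.0397)
  v5: (1-0.171)·(-1.89,-2.61) + 0.171·(-1.29,-1.12) = (-1.7874,-2.3552)
  v6: (1-0.171)·(0.83,-2.88) + 0.171·(-0.26,-0.89) = (0.6436,-2.5397)
  v7: (1-0.171)·(4.57,-1.72) + 0.171·(0.77,-0.52) = (3.9202,-1.5148)
  v8: (1-0.171)·(3.92,-0.27) + 0.171·(0.82,-0.13) = (3.3899,-0.2461)
Perimeter = Σ |v_{i+1} − v_i|:
  edge 1→2: √(-2.4059² + 0.9592²) = 2.5901 (running 2.5901)
  edge 2→3: √(-1.8949² + 0.3258²) = 1.9228 (running 4.5128)
  edge 3→4: √(-0.2392² + -2.6623²) = 2.6731 (running 7.1859)
  edge 4→5: √(0.5620² + -2.3950²) = 2.4600 (running 9.6459)
  edge 5→6: √(2.4310² + -0.1845²) = 2.4380 (running 12.0839)
  edge 6→7: √(3.2766² + 1.0249²) = 3.4331 (running 15.5170)
  edge 7→8: √(-0.5303² + 1.2687²) = 1.3751 (running 16.8921)
  edge 8→1: √(-1.1993² + 1.6631²) = 2.0504 (running 18.9425)
Perimeter = 18.9425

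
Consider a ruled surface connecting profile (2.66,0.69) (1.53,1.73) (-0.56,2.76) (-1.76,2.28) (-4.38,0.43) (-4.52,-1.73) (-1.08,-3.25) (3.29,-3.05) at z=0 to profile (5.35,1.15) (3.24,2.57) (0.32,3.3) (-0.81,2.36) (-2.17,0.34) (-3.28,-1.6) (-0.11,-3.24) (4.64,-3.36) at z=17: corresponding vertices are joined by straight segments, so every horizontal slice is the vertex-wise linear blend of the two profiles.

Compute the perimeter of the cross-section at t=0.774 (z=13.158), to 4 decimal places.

Cross-section at t=0.774: each vertex is (1-t)·p0[i] + t·p1[i].
  v1: (1-0.774)·(2.66,0.69) + 0.774·(5.35,1.15) = (4.7421,1.0460)
  v2: (1-0.774)·(1.53,1.73) + 0.774·(3.24,2.57) = (2.8535,2.3802)
  v3: (1-0.774)·(-0.56,2.76) + 0.774·(0.32,3.3) = (0.1211,3.1780)
  v4: (1-0.774)·(-1.76,2.28) + 0.774·(-0.81,2.36) = (-1.0247,2.3419)
  v5: (1-0.774)·(-4.38,0.43) + 0.774·(-2.17,0.34) = (-2.6695,0.3603)
  v6: (1-0.774)·(-4.52,-1.73) + 0.774·(-3.28,-1.6) = (-3.5602,-1.6294)
  v7: (1-0.774)·(-1.08,-3.25) + 0.774·(-0.11,-3.24) = (-0.3292,-3.2423)
  v8: (1-0.774)·(3.29,-3.05) + 0.774·(4.64,-3.36) = (4.3349,-3.2899)
Perimeter = Σ |v_{i+1} − v_i|:
  edge 1→2: √(-1.8885² + 1.3341²) = 2.3122 (running 2.3122)
  edge 2→3: √(-2.7324² + 0.7978²) = 2.8465 (running 5.1587)
  edge 3→4: √(-1.1458² + -0.8360²) = 1.4184 (running 6.5771)
  edge 4→5: √(-1.6448² + -1.9816²) = 2.5752 (running 9.1524)
  edge 5→6: √(-0.8908² + -1.9897²) = 2.1800 (running 11.3324)
  edge 6→7: √(3.2310² + -1.6129²) = 3.6112 (running 14.9436)
  edge 7→8: √(4.6641² + -0.0477²) = 4.6644 (running 19.6080)
  edge 8→1: √(0.4072² + 4.3360²) = 4.3551 (running 23.9630)
Perimeter = 23.9630

Perimeter at t=0.774: 23.9630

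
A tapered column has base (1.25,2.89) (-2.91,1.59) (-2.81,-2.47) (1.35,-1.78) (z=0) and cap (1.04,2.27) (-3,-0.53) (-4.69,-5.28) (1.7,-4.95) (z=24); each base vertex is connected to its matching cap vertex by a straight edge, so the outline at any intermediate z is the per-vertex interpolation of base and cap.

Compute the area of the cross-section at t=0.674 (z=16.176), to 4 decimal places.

Area at t=0.674: 26.1471

Cross-section at t=0.674: each vertex is (1-t)·p0[i] + t·p1[i].
  v1: (1-0.674)·(1.25,2.89) + 0.674·(1.04,2.27) = (1.1085,2.4721)
  v2: (1-0.674)·(-2.91,1.59) + 0.674·(-3,-0.53) = (-2.9707,0.1611)
  v3: (1-0.674)·(-2.81,-2.47) + 0.674·(-4.69,-5.28) = (-4.0771,-4.3639)
  v4: (1-0.674)·(1.35,-1.78) + 0.674·(1.7,-4.95) = (1.5859,-3.9166)
Shoelace sum Σ(x_i·y_{i+1} − x_{i+1}·y_i):
  i=1: 1.1085·0.1611 − -2.9707·2.4721 = +7.5224 (running +7.5224)
  i=2: -2.9707·-4.3639 − -4.0771·0.1611 = +13.6207 (running +21.1431)
  i=3: -4.0771·-3.9166 − 1.5859·-4.3639 = +22.8891 (running +44.0322)
  i=4: 1.5859·2.4721 − 1.1085·-3.9166 = +8.2619 (running +52.2942)
Area = |Σ|/2 = |52.2942|/2 = 26.1471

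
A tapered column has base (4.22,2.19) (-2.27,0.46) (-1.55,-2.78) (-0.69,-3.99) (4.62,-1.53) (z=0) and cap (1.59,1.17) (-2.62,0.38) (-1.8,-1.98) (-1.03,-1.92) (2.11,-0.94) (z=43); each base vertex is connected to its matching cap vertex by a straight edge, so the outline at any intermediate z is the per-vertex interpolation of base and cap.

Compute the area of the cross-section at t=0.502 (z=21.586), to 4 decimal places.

Cross-section at t=0.502: each vertex is (1-t)·p0[i] + t·p1[i].
  v1: (1-0.502)·(4.22,2.19) + 0.502·(1.59,1.17) = (2.8997,1.6780)
  v2: (1-0.502)·(-2.27,0.46) + 0.502·(-2.62,0.38) = (-2.4457,0.4198)
  v3: (1-0.502)·(-1.55,-2.78) + 0.502·(-1.8,-1.98) = (-1.6755,-2.3784)
  v4: (1-0.502)·(-0.69,-3.99) + 0.502·(-1.03,-1.92) = (-0.8607,-2.9509)
  v5: (1-0.502)·(4.62,-1.53) + 0.502·(2.11,-0.94) = (3.3600,-1.2338)
Shoelace sum Σ(x_i·y_{i+1} − x_{i+1}·y_i):
  i=1: 2.8997·0.4198 − -2.4457·1.6780 = +5.3212 (running +5.3212)
  i=2: -2.4457·-2.3784 − -1.6755·0.4198 = +6.5203 (running +11.8415)
  i=3: -1.6755·-2.9509 − -0.8607·-2.3784 = +2.8971 (running +14.7386)
  i=4: -0.8607·-1.2338 − 3.3600·-2.9509 = +10.9768 (running +25.7154)
  i=5: 3.3600·1.6780 − 2.8997·-1.2338 = +9.2157 (running +34.9311)
Area = |Σ|/2 = |34.9311|/2 = 17.4655

Area at t=0.502: 17.4655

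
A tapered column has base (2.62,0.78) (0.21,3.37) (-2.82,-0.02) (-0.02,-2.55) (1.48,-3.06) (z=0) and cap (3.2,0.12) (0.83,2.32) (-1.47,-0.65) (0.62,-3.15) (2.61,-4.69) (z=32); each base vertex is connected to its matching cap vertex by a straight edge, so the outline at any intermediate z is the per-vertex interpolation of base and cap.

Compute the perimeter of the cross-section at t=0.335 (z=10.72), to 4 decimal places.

Perimeter at t=0.335: 17.4516

Cross-section at t=0.335: each vertex is (1-t)·p0[i] + t·p1[i].
  v1: (1-0.335)·(2.62,0.78) + 0.335·(3.2,0.12) = (2.8143,0.5589)
  v2: (1-0.335)·(0.21,3.37) + 0.335·(0.83,2.32) = (0.4177,3.0183)
  v3: (1-0.335)·(-2.82,-0.02) + 0.335·(-1.47,-0.65) = (-2.3678,-0.2311)
  v4: (1-0.335)·(-0.02,-2.55) + 0.335·(0.62,-3.15) = (0.1944,-2.7510)
  v5: (1-0.335)·(1.48,-3.06) + 0.335·(2.61,-4.69) = (1.8586,-3.6061)
Perimeter = Σ |v_{i+1} − v_i|:
  edge 1→2: √(-2.3966² + 2.4594²) = 3.4340 (running 3.4340)
  edge 2→3: √(-2.7854² + -3.2493²) = 4.2798 (running 7.7138)
  edge 3→4: √(2.5621² + -2.5199²) = 3.5937 (running 11.3075)
  edge 4→5: √(1.6642² + -0.8551²) = 1.8710 (running 13.1784)
  edge 5→1: √(0.9558² + 4.1650²) = 4.2732 (running 17.4516)
Perimeter = 17.4516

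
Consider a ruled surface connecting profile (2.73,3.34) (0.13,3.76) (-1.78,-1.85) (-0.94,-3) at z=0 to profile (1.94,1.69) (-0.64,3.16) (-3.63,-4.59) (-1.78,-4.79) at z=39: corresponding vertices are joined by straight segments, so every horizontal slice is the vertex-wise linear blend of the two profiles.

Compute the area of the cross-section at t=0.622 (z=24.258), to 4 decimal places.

Area at t=0.622: 16.1183

Cross-section at t=0.622: each vertex is (1-t)·p0[i] + t·p1[i].
  v1: (1-0.622)·(2.73,3.34) + 0.622·(1.94,1.69) = (2.2386,2.3137)
  v2: (1-0.622)·(0.13,3.76) + 0.622·(-0.64,3.16) = (-0.3489,3.3868)
  v3: (1-0.622)·(-1.78,-1.85) + 0.622·(-3.63,-4.59) = (-2.9307,-3.5543)
  v4: (1-0.622)·(-0.94,-3) + 0.622·(-1.78,-4.79) = (-1.4625,-4.1134)
Shoelace sum Σ(x_i·y_{i+1} − x_{i+1}·y_i):
  i=1: 2.2386·3.3868 − -0.3489·2.3137 = +8.3891 (running +8.3891)
  i=2: -0.3489·-3.5543 − -2.9307·3.3868 = +11.1659 (running +19.5550)
  i=3: -2.9307·-4.1134 − -1.4625·-3.5543 = +6.8570 (running +26.4120)
  i=4: -1.4625·2.3137 − 2.2386·-4.1134 = +5.8246 (running +32.2366)
Area = |Σ|/2 = |32.2366|/2 = 16.1183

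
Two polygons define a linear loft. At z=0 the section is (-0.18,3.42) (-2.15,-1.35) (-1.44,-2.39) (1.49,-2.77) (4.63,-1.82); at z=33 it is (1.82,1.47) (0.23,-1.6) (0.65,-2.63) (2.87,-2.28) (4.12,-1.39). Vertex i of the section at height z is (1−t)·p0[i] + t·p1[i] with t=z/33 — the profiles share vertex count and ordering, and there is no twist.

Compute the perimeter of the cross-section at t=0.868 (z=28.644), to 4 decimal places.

Perimeter at t=0.868: 13.0070

Cross-section at t=0.868: each vertex is (1-t)·p0[i] + t·p1[i].
  v1: (1-0.868)·(-0.18,3.42) + 0.868·(1.82,1.47) = (1.5560,1.7274)
  v2: (1-0.868)·(-2.15,-1.35) + 0.868·(0.23,-1.6) = (-0.0842,-1.5670)
  v3: (1-0.868)·(-1.44,-2.39) + 0.868·(0.65,-2.63) = (0.3741,-2.5983)
  v4: (1-0.868)·(1.49,-2.77) + 0.868·(2.87,-2.28) = (2.6878,-2.3447)
  v5: (1-0.868)·(4.63,-1.82) + 0.868·(4.12,-1.39) = (4.1873,-1.4468)
Perimeter = Σ |v_{i+1} − v_i|:
  edge 1→2: √(-1.6402² + -3.2944²) = 3.6801 (running 3.6801)
  edge 2→3: √(0.4583² + -1.0313²) = 1.1286 (running 4.8087)
  edge 3→4: √(2.3137² + 0.2536²) = 2.3276 (running 7.1362)
  edge 4→5: √(1.4995² + 0.8979²) = 1.7478 (running 8.8840)
  edge 5→1: √(-2.6313² + 3.1742²) = 4.1230 (running 13.0070)
Perimeter = 13.0070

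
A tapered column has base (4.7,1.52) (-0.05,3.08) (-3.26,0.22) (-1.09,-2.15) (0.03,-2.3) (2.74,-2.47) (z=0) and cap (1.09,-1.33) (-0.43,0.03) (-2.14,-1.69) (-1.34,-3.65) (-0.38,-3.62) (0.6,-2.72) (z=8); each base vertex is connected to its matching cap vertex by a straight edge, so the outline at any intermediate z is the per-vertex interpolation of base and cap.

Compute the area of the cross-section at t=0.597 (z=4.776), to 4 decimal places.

Area at t=0.597: 14.0374

Cross-section at t=0.597: each vertex is (1-t)·p0[i] + t·p1[i].
  v1: (1-0.597)·(4.7,1.52) + 0.597·(1.09,-1.33) = (2.5448,-0.1815)
  v2: (1-0.597)·(-0.05,3.08) + 0.597·(-0.43,0.03) = (-0.2769,1.2592)
  v3: (1-0.597)·(-3.26,0.22) + 0.597·(-2.14,-1.69) = (-2.5914,-0.9203)
  v4: (1-0.597)·(-1.09,-2.15) + 0.597·(-1.34,-3.65) = (-1.2393,-3.0455)
  v5: (1-0.597)·(0.03,-2.3) + 0.597·(-0.38,-3.62) = (-0.2148,-3.0880)
  v6: (1-0.597)·(2.74,-2.47) + 0.597·(0.6,-2.72) = (1.4624,-2.6193)
Shoelace sum Σ(x_i·y_{i+1} − x_{i+1}·y_i):
  i=1: 2.5448·1.2592 − -0.2769·-0.1815 = +3.1541 (running +3.1541)
  i=2: -0.2769·-0.9203 − -2.5914·1.2592 = +3.5177 (running +6.6718)
  i=3: -2.5914·-3.0455 − -1.2393·-0.9203 = +6.7515 (running +13.4233)
  i=4: -1.2393·-3.0880 − -0.2148·-3.0455 = +3.1728 (running +16.5961)
  i=5: -0.2148·-2.6193 − 1.4624·-3.0880 = +5.0785 (running +21.6746)
  i=6: 1.4624·-0.1815 − 2.5448·-2.6193 = +6.4002 (running +28.0748)
Area = |Σ|/2 = |28.0748|/2 = 14.0374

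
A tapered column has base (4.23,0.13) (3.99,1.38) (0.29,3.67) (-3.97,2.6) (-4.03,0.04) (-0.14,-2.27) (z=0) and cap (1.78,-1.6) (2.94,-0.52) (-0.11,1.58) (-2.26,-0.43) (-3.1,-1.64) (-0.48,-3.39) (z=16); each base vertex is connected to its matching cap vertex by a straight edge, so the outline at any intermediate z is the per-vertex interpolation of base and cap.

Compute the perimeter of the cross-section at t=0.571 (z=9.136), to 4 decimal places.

Perimeter at t=0.571: 18.0831

Cross-section at t=0.571: each vertex is (1-t)·p0[i] + t·p1[i].
  v1: (1-0.571)·(4.23,0.13) + 0.571·(1.78,-1.6) = (2.8311,-0.8578)
  v2: (1-0.571)·(3.99,1.38) + 0.571·(2.94,-0.52) = (3.3905,0.2951)
  v3: (1-0.571)·(0.29,3.67) + 0.571·(-0.11,1.58) = (0.0616,2.4766)
  v4: (1-0.571)·(-3.97,2.6) + 0.571·(-2.26,-0.43) = (-2.9936,0.8699)
  v5: (1-0.571)·(-4.03,0.04) + 0.571·(-3.1,-1.64) = (-3.4990,-0.9193)
  v6: (1-0.571)·(-0.14,-2.27) + 0.571·(-0.48,-3.39) = (-0.3341,-2.9095)
Perimeter = Σ |v_{i+1} − v_i|:
  edge 1→2: √(0.5594² + 1.1529²) = 1.2815 (running 1.2815)
  edge 2→3: √(-3.3289² + 2.1815²) = 3.9800 (running 5.2615)
  edge 3→4: √(-3.0552² + -1.6067²) = 3.4519 (running 8.7134)
  edge 4→5: √(-0.5054² + -1.7892²) = 1.8592 (running 10.5725)
  edge 5→6: √(3.1648² + -1.9902²) = 3.7386 (running 14.3111)
  edge 6→1: √(3.1652² + 2.0517²) = 3.7720 (running 18.0831)
Perimeter = 18.0831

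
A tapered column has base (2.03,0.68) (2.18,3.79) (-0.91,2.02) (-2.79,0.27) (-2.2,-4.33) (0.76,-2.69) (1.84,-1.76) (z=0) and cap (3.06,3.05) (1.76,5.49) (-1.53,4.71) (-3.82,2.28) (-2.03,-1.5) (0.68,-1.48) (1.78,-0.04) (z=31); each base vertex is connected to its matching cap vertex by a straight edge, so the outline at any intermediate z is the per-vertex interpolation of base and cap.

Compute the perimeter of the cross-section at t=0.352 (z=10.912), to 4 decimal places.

Perimeter at t=0.352: 20.9767

Cross-section at t=0.352: each vertex is (1-t)·p0[i] + t·p1[i].
  v1: (1-0.352)·(2.03,0.68) + 0.352·(3.06,3.05) = (2.3926,1.5142)
  v2: (1-0.352)·(2.18,3.79) + 0.352·(1.76,5.49) = (2.0322,4.3884)
  v3: (1-0.352)·(-0.91,2.02) + 0.352·(-1.53,4.71) = (-1.1282,2.9669)
  v4: (1-0.352)·(-2.79,0.27) + 0.352·(-3.82,2.28) = (-3.1526,0.9775)
  v5: (1-0.352)·(-2.2,-4.33) + 0.352·(-2.03,-1.5) = (-2.1402,-3.3338)
  v6: (1-0.352)·(0.76,-2.69) + 0.352·(0.68,-1.48) = (0.7318,-2.2641)
  v7: (1-0.352)·(1.84,-1.76) + 0.352·(1.78,-0.04) = (1.8189,-1.1546)
Perimeter = Σ |v_{i+1} − v_i|:
  edge 1→2: √(-0.3604² + 2.8742²) = 2.8967 (running 2.8967)
  edge 2→3: √(-3.1604² + -1.4215²) = 3.4654 (running 6.3620)
  edge 3→4: √(-2.0243² + -1.9894²) = 2.8382 (running 9.2003)
  edge 4→5: √(1.0124² + -4.3114²) = 4.4286 (running 13.6289)
  edge 5→6: √(2.8720² + 1.0698²) = 3.0648 (running 16.6936)
  edge 6→7: √(1.0870² + 1.1095²) = 1.5533 (running 18.2469)
  edge 7→1: √(0.5737² + 2.6688²) = 2.7298 (running 20.9767)
Perimeter = 20.9767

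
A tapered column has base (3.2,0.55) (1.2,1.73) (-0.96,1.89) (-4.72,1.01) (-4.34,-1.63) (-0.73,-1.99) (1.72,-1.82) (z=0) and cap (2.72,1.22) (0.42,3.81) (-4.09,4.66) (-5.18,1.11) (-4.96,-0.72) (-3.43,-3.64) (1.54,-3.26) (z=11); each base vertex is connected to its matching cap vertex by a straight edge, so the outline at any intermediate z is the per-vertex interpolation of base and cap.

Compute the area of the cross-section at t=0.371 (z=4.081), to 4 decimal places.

Area at t=0.371: 32.2087

Cross-section at t=0.371: each vertex is (1-t)·p0[i] + t·p1[i].
  v1: (1-0.371)·(3.2,0.55) + 0.371·(2.72,1.22) = (3.0219,0.7986)
  v2: (1-0.371)·(1.2,1.73) + 0.371·(0.42,3.81) = (0.9106,2.5017)
  v3: (1-0.371)·(-0.96,1.89) + 0.371·(-4.09,4.66) = (-2.1212,2.9177)
  v4: (1-0.371)·(-4.72,1.01) + 0.371·(-5.18,1.11) = (-4.8907,1.0471)
  v5: (1-0.371)·(-4.34,-1.63) + 0.371·(-4.96,-0.72) = (-4.5700,-1.2924)
  v6: (1-0.371)·(-0.73,-1.99) + 0.371·(-3.43,-3.64) = (-1.7317,-2.6021)
  v7: (1-0.371)·(1.72,-1.82) + 0.371·(1.54,-3.26) = (1.6532,-2.3542)
Shoelace sum Σ(x_i·y_{i+1} − x_{i+1}·y_i):
  i=1: 3.0219·2.5017 − 0.9106·0.7986 = +6.8327 (running +6.8327)
  i=2: 0.9106·2.9177 − -2.1212·2.5017 = +7.9635 (running +14.7962)
  i=3: -2.1212·1.0471 − -4.8907·2.9177 = +12.0482 (running +26.8444)
  i=4: -4.8907·-1.2924 − -4.5700·1.0471 = +11.1059 (running +37.9503)
  i=5: -4.5700·-2.6021 − -1.7317·-1.2924 = +9.6538 (running +47.6042)
  i=6: -1.7317·-2.3542 − 1.6532·-2.6021 = +8.3788 (running +55.9829)
  i=7: 1.6532·0.7986 − 3.0219·-2.3542 = +8.4345 (running +64.4175)
Area = |Σ|/2 = |64.4175|/2 = 32.2087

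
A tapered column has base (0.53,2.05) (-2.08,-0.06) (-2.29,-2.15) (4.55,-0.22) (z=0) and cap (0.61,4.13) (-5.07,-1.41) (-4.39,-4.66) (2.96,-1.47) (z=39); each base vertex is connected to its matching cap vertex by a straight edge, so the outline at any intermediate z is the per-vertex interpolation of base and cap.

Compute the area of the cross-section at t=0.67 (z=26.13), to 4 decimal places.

Cross-section at t=0.67: each vertex is (1-t)·p0[i] + t·p1[i].
  v1: (1-0.67)·(0.53,2.05) + 0.67·(0.61,4.13) = (0.5836,3.4436)
  v2: (1-0.67)·(-2.08,-0.06) + 0.67·(-5.07,-1.41) = (-4.0833,-0.9645)
  v3: (1-0.67)·(-2.29,-2.15) + 0.67·(-4.39,-4.66) = (-3.6970,-3.8317)
  v4: (1-0.67)·(4.55,-0.22) + 0.67·(2.96,-1.47) = (3.4847,-1.0575)
Shoelace sum Σ(x_i·y_{i+1} − x_{i+1}·y_i):
  i=1: 0.5836·-0.9645 − -4.0833·3.4436 = +13.4984 (running +13.4984)
  i=2: -4.0833·-3.8317 − -3.6970·-0.9645 = +12.0802 (running +25.5786)
  i=3: -3.6970·-1.0575 − 3.4847·-3.8317 = +17.2619 (running +42.8405)
  i=4: 3.4847·3.4436 − 0.5836·-1.0575 = +12.6171 (running +55.4576)
Area = |Σ|/2 = |55.4576|/2 = 27.7288

Area at t=0.67: 27.7288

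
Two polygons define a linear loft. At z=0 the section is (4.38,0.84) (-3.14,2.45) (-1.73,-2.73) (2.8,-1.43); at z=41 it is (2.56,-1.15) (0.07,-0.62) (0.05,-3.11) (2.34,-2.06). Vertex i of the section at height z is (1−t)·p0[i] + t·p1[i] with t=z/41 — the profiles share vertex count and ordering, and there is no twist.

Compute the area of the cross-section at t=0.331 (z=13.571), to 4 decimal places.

Cross-section at t=0.331: each vertex is (1-t)·p0[i] + t·p1[i].
  v1: (1-0.331)·(4.38,0.84) + 0.331·(2.56,-1.15) = (3.7776,0.1813)
  v2: (1-0.331)·(-3.14,2.45) + 0.331·(0.07,-0.62) = (-2.0775,1.4338)
  v3: (1-0.331)·(-1.73,-2.73) + 0.331·(0.05,-3.11) = (-1.1408,-2.8558)
  v4: (1-0.331)·(2.8,-1.43) + 0.331·(2.34,-2.06) = (2.6477,-1.6385)
Shoelace sum Σ(x_i·y_{i+1} − x_{i+1}·y_i):
  i=1: 3.7776·1.4338 − -2.0775·0.1813 = +5.7931 (running +5.7931)
  i=2: -2.0775·-2.8558 − -1.1408·1.4338 = +7.5686 (running +13.3617)
  i=3: -1.1408·-1.6385 − 2.6477·-2.8558 = +9.4306 (running +22.7923)
  i=4: 2.6477·0.1813 − 3.7776·-1.6385 = +6.6697 (running +29.4620)
Area = |Σ|/2 = |29.4620|/2 = 14.7310

Area at t=0.331: 14.7310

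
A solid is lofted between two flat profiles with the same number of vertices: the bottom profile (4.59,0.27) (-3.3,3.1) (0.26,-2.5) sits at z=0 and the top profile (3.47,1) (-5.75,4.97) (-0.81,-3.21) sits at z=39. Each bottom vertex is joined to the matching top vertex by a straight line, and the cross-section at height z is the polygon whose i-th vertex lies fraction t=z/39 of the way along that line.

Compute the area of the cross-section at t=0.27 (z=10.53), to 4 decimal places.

Area at t=0.27: 19.8008

Cross-section at t=0.27: each vertex is (1-t)·p0[i] + t·p1[i].
  v1: (1-0.27)·(4.59,0.27) + 0.27·(3.47,1) = (4.2876,0.4671)
  v2: (1-0.27)·(-3.3,3.1) + 0.27·(-5.75,4.97) = (-3.9615,3.6049)
  v3: (1-0.27)·(0.26,-2.5) + 0.27·(-0.81,-3.21) = (-0.0289,-2.6917)
Shoelace sum Σ(x_i·y_{i+1} − x_{i+1}·y_i):
  i=1: 4.2876·3.6049 − -3.9615·0.4671 = +17.3068 (running +17.3068)
  i=2: -3.9615·-2.6917 − -0.0289·3.6049 = +10.7674 (running +28.0741)
  i=3: -0.0289·0.4671 − 4.2876·-2.6917 = +11.5274 (running +39.6016)
Area = |Σ|/2 = |39.6016|/2 = 19.8008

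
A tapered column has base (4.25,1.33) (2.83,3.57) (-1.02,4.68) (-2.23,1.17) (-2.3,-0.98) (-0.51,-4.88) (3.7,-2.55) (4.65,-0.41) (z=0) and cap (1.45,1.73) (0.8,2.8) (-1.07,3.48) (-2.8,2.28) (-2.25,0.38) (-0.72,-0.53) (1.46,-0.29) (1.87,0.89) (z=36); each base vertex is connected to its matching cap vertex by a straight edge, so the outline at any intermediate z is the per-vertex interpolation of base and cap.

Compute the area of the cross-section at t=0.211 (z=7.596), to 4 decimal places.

Area at t=0.211: 36.9347

Cross-section at t=0.211: each vertex is (1-t)·p0[i] + t·p1[i].
  v1: (1-0.211)·(4.25,1.33) + 0.211·(1.45,1.73) = (3.6592,1.4144)
  v2: (1-0.211)·(2.83,3.57) + 0.211·(0.8,2.8) = (2.4017,3.4075)
  v3: (1-0.211)·(-1.02,4.68) + 0.211·(-1.07,3.48) = (-1.0306,4.4268)
  v4: (1-0.211)·(-2.23,1.17) + 0.211·(-2.8,2.28) = (-2.3503,1.4042)
  v5: (1-0.211)·(-2.3,-0.98) + 0.211·(-2.25,0.38) = (-2.2894,-0.6930)
  v6: (1-0.211)·(-0.51,-4.88) + 0.211·(-0.72,-0.53) = (-0.5543,-3.9621)
  v7: (1-0.211)·(3.7,-2.55) + 0.211·(1.46,-0.29) = (3.2274,-2.0731)
  v8: (1-0.211)·(4.65,-0.41) + 0.211·(1.87,0.89) = (4.0634,-0.1357)
Shoelace sum Σ(x_i·y_{i+1} − x_{i+1}·y_i):
  i=1: 3.6592·3.4075 − 2.4017·1.4144 = +9.0719 (running +9.0719)
  i=2: 2.4017·4.4268 − -1.0306·3.4075 = +14.1433 (running +23.2153)
  i=3: -1.0306·1.4042 − -2.3503·4.4268 = +8.9571 (running +32.1723)
  i=4: -2.3503·-0.6930 − -2.2894·1.4042 = +4.8437 (running +37.0160)
  i=5: -2.2894·-3.9621 − -0.5543·-0.6930 = +8.6870 (running +45.7030)
  i=6: -0.5543·-2.0731 − 3.2274·-3.9621 = +13.9364 (running +59.6395)
  i=7: 3.2274·-0.1357 − 4.0634·-2.0731 = +7.9861 (running +67.6255)
  i=8: 4.0634·1.4144 − 3.6592·-0.1357 = +6.2439 (running +73.8694)
Area = |Σ|/2 = |73.8694|/2 = 36.9347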